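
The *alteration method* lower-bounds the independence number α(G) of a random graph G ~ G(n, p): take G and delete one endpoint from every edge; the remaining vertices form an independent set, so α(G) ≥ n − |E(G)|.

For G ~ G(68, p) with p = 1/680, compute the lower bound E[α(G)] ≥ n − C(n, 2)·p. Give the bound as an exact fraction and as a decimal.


E[|E(G)|] = C(68, 2)·p = 2278 · (1/680) = 67/20.
E[α(G)] ≥ n − E[|E(G)|] = 68 − 67/20 = 1293/20.
Numerically: ≈ 64.65000.
(This is only a lower bound; the true E[α(G)] may be larger.)

E[α(G)] ≥ 1293/20 ≈ 64.65000.


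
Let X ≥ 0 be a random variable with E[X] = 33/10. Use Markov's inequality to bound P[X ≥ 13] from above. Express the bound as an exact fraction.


μ = E[X] = 33/10, a = 13.
Markov: P[X ≥ 13] ≤ μ/a = (33/10)/13 = 33/130.
Numerically: ≈ 0.25385.
(Since a = 13 > μ = 3.30000, the bound 33/130 is < 1 and informative.)

P[X ≥ 13] ≤ 33/130 ≈ 0.25385.


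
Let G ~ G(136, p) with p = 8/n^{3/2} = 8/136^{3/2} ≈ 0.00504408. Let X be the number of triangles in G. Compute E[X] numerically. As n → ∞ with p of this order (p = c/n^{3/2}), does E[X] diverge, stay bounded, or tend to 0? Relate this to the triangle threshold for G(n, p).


Number of potential triangles: C(136, 3) = 410040.
Each occurs with probability p³ ≈ (0.00504408)³ ≈ 1.28334929e-07.
By linearity: E[X] = C(136, 3)·p³ ≈ 410040 · 1.28334929e-07 ≈ 0.052622.
Since α = 3/2 > 1, p = c/n^{3/2} = o(1/n) is below the triangle threshold p ~ 1/n. Asymptotically E[X] ~ (c³/6)·n^{3(1−α)} = (8³/6)·n^{-1.5} → 0, so by Markov's inequality G has no triangles w.h.p.

E[X] ≈ 0.052622; in regime p = Θ(1/n^{3/2}) E[X] tends to 0 (below the triangle threshold p ~ 1/n).


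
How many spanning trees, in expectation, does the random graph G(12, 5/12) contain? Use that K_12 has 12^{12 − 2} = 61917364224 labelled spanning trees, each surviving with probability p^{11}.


K_12 has 12^{12 − 2} = 61917364224 labelled spanning trees.
For each such spanning tree H, let X_H = 1 if all 11 edges of H are present in G. Then P[X_H = 1] = p^{11} = (5/12)^{11} = 48828125/743008370688.
By linearity: E[X] = Σ_H E[X_H] = 61917364224 · p^{11} = 61917364224 · 48828125/743008370688 = 48828125/12.
Numerically: E[X] ≈ 4.07e+06.

E[X] = 61917364224 · (5/12)^{11} = 48828125/12 ≈ 4.07e+06.


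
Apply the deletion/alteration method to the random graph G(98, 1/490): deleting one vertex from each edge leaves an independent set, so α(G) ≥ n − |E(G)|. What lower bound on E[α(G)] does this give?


E[|E(G)|] = C(98, 2)·p = 4753 · (1/490) = 97/10.
E[α(G)] ≥ n − E[|E(G)|] = 98 − 97/10 = 883/10.
Numerically: ≈ 88.3000.
(This is only a lower bound; the true E[α(G)] may be larger.)

E[α(G)] ≥ 883/10 ≈ 88.3000.


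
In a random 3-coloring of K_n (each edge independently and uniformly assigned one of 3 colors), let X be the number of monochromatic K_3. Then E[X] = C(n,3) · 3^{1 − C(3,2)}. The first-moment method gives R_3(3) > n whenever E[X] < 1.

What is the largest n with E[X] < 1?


We need C(n, 3) · 3^{1 − 3} < 1, i.e. C(n, 3) < 3^{3 − 1} = 9.
Check values of n near the boundary:
  n = 3: C(3, 3) = 1; 1 < 9? YES
  n = 4: C(4, 3) = 4; 4 < 9? YES
  n = 5: C(5, 3) = 10; 10 < 9? NO
The largest n with C(n, 3) < 9 is n = 4 (where E[X] = 4/9 ≈ 0.4444444). Hence R_3(3) > 4, i.e. R_3(3) ≥ 5.

Largest n = 4; hence R_3(3) > 4.


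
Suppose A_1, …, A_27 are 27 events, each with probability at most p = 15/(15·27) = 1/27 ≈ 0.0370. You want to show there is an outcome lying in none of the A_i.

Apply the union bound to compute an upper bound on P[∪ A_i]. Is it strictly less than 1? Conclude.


Union bound: P[∪_{i=1}^{27} A_i] ≤ Σ_i P[A_i] ≤ 27·p = 27·(1/27) = 1.
Numerically: 1 ≈ 1.0000.
Is 1 < 1? NO.
Since the bound 1 is ≥ 1, the union bound is uninformative here; it does NOT by itself certify existence.

27·p = 1 ≈ 1.0000; existence NOT certified by the union bound.


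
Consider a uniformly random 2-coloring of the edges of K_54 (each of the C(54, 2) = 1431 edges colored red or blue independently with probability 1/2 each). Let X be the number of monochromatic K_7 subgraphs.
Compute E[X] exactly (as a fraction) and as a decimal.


Let X = Σ_S X_S over the C(54, 7) = 177100560 subsets S of size 7, where X_S = 1 if the K_7 on S is monochromatic.
For a fixed S, the K_7 on S has C(7, 2) = 21 edges. P[all 21 edges red] = (1/2)^21, and likewise for blue, so P[monochromatic] = 2·(1/2)^21 = 2^{1 − 21} = 1/1048576.
Summing: E[X] = C(54, 7) · 2^{1 − 21} = 177100560 · 1/1048576 = 11068785/65536.
Numerically: E[X] ≈ 168.89626.

E[X] = C(54,7)·2^(1−C(7,2)) = 11068785/65536 ≈ 168.89626.


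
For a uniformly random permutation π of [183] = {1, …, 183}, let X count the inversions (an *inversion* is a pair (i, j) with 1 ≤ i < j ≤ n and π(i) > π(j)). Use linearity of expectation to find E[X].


Write X = Σ X_I over the C(183, 2) = 16653 pairs i < j, with X_I the indicator of one inversion.
There are 16653 indicators.
For each fixed pair i < j, the values π(i) and π(j) are two distinct elements of {1, …, 183} in uniformly random order; by symmetry P[π(i) > π(j)] = 1/2.
By linearity: E[X] = 16653 · (1/2) = C(183, 2) · (1/2) = 16653/2 = 16653/2 ≈ 8326.50000.

E[X] = 16653/2 = 8326.50000.


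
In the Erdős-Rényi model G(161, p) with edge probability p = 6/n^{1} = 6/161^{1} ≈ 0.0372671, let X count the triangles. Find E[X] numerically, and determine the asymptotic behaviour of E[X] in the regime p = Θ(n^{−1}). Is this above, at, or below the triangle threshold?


Number of potential triangles: C(161, 3) = 682640.
Each occurs with probability p³ ≈ (0.0372671)³ ≈ 5.17578375e-05.
By linearity: E[X] = C(161, 3)·p³ ≈ 682640 · 5.17578375e-05 ≈ 35.331970.
Here α = 1, so p = 6/n is exactly at the triangle threshold p ~ 1/n. Asymptotically E[X] → c³/6 = 6³/6 = 36 ≈ 36.000000, a bounded constant. In this regime the triangle count is asymptotically Poisson(c³/6).

E[X] ≈ 35.331970; in regime p = Θ(1/n^{1}) E[X] stays bounded (at the triangle threshold p ~ 1/n).


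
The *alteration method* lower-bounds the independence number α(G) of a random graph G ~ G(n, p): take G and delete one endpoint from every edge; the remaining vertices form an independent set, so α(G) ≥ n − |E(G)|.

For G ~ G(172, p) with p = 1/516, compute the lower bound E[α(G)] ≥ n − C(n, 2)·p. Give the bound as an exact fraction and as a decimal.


E[|E(G)|] = C(172, 2)·p = 14706 · (1/516) = 57/2.
E[α(G)] ≥ n − E[|E(G)|] = 172 − 57/2 = 287/2.
Numerically: ≈ 143.500.
(This is only a lower bound; the true E[α(G)] may be larger.)

E[α(G)] ≥ 287/2 ≈ 143.500.


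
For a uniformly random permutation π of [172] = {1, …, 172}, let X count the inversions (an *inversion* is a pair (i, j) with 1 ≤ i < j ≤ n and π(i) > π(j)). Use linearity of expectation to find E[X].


Write X = Σ X_I over the C(172, 2) = 14706 pairs i < j, with X_I the indicator of one inversion.
There are 14706 indicators.
For each fixed pair i < j, the values π(i) and π(j) are two distinct elements of {1, …, 172} in uniformly random order; by symmetry P[π(i) > π(j)] = 1/2.
By linearity: E[X] = 14706 · (1/2) = C(172, 2) · (1/2) = 14706/2 = 7353 ≈ 7353.000.

E[X] = 7353 = 7353.000.


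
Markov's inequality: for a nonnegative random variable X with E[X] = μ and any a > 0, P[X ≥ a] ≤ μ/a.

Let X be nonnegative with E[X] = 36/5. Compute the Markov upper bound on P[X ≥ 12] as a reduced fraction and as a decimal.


μ = E[X] = 36/5, a = 12.
Markov: P[X ≥ 12] ≤ μ/a = (36/5)/12 = 3/5.
Numerically: ≈ 0.600000.
(Since a = 12 > μ = 7.200000, the bound 3/5 is < 1 and informative.)

P[X ≥ 12] ≤ 3/5 ≈ 0.600000.


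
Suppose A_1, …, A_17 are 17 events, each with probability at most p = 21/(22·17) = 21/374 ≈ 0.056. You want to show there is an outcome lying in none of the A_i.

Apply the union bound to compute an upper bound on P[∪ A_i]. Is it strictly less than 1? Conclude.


Union bound: P[∪_{i=1}^{17} A_i] ≤ Σ_i P[A_i] ≤ 17·p = 17·(21/374) = 21/22.
Numerically: 21/22 ≈ 0.955.
Is 21/22 < 1? YES.
Since P[∪ A_i] ≤ 21/22 < 1, the complement has P[∩ A_i^c] ≥ 1 − 21/22 = 1/22 > 0, so some outcome avoids every A_i.

17·p = 21/22 ≈ 0.955; existence CERTIFIED by the union bound.


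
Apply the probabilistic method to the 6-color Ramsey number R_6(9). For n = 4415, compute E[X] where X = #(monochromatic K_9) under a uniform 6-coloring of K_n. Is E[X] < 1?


E[X] = C(4415, 9) · 6^{1 − 36} = 1742086910069196051229123255 · 6^{−35} = 1742086910069196051229123255/1719070799748422591028658176.
As a reduced fraction: E[X] = 1742086910069196051229123255/1719070799748422591028658176 ≈ 1.01339.
Is E[X] < 1? NO.
Since E[X] ≥ 1, the first-moment bound is inconclusive at n = 4415; it does NOT by itself certify R_6(9) > 4415.

E[X] = 1742086910069196051229123255/1719070799748422591028658176 ≈ 1.01339; E[X] ≥ 1; first-moment method inconclusive here.


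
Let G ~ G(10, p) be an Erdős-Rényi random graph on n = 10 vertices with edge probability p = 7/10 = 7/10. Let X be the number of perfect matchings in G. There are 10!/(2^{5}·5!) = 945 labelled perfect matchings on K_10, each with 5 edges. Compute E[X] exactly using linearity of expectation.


K_10 has 10!/(2^{5}·5!) = 945 labelled perfect matchings.
For each such perfect matching H, let X_H = 1 if all 5 edges of H are present in G. Then P[X_H = 1] = p^{5} = (7/10)^{5} = 16807/100000.
Summing the indicators: E[X] = Σ_H E[X_H] = 945 · p^{5} = 945 · 16807/100000 = 3176523/20000.
Numerically: E[X] ≈ 159.

E[X] = 945 · (7/10)^{5} = 3176523/20000 ≈ 159.


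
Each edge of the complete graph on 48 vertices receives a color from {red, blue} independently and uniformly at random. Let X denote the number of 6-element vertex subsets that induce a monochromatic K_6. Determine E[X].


Let X = Σ_S X_S over the C(48, 6) = 12271512 subsets S of size 6, where X_S = 1 if the K_6 on S is monochromatic.
For a fixed S, the K_6 on S has C(6, 2) = 15 edges. P[all 15 edges red] = (1/2)^15, and likewise for blue, so P[monochromatic] = 2·(1/2)^15 = 2^{1 − 15} = 1/16384.
Summing: E[X] = C(48, 6) · 2^{1 − 15} = 12271512 · 1/16384 = 1533939/2048.
Numerically: E[X] ≈ 748.99365.

E[X] = C(48,6)·2^(1−C(6,2)) = 1533939/2048 ≈ 748.99365.


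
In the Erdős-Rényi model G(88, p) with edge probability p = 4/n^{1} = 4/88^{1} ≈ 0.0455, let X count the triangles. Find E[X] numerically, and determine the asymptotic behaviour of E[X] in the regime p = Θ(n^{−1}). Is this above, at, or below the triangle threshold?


Number of potential triangles: C(88, 3) = 109736.
Each occurs with probability p³ ≈ (0.0455)³ ≈ 9.39144e-05.
By linearity: E[X] = C(88, 3)·p³ ≈ 109736 · 9.39144e-05 ≈ 10.306.
Here α = 1, so p = 4/n is exactly at the triangle threshold p ~ 1/n. Asymptotically E[X] → c³/6 = 4³/6 = 32/3 ≈ 10.667, a bounded constant. In this regime the triangle count is asymptotically Poisson(c³/6).

E[X] ≈ 10.306; in regime p = Θ(1/n^{1}) E[X] stays bounded (at the triangle threshold p ~ 1/n).


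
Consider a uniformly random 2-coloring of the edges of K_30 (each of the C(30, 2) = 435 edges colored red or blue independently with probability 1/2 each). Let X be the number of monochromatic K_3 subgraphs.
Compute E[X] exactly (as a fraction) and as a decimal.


Let X = Σ_S X_S over the C(30, 3) = 4060 subsets S of size 3, where X_S = 1 if the K_3 on S is monochromatic.
For a fixed S, the K_3 on S has C(3, 2) = 3 edges. P[all 3 edges red] = (1/2)^3, and likewise for blue, so P[monochromatic] = 2·(1/2)^3 = 2^{1 − 3} = 1/4.
By linearity of expectation: E[X] = C(30, 3) · 2^{1 − 3} = 4060 · 1/4 = 1015.
Numerically: E[X] ≈ 1015.000000.

E[X] = C(30,3)·2^(1−C(3,2)) = 1015 ≈ 1015.000000.


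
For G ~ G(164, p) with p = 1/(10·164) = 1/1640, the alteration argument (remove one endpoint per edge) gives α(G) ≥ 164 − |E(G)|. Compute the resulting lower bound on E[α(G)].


E[|E(G)|] = C(164, 2)·p = 13366 · (1/1640) = 163/20.
E[α(G)] ≥ n − E[|E(G)|] = 164 − 163/20 = 3117/20.
Numerically: ≈ 155.850.
(This is only a lower bound; the true E[α(G)] may be larger.)

E[α(G)] ≥ 3117/20 ≈ 155.850.


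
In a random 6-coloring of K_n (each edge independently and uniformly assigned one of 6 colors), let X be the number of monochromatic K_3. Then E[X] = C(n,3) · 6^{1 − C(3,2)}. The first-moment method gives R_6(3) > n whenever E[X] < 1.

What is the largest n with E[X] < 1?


We need C(n, 3) · 6^{1 − 3} < 1, i.e. C(n, 3) < 6^{3 − 1} = 36.
Check values of n near the boundary:
  n = 3: C(3, 3) = 1; 1 < 36? YES
  n = 4: C(4, 3) = 4; 4 < 36? YES
  n = 5: C(5, 3) = 10; 10 < 36? YES
  n = 6: C(6, 3) = 20; 20 < 36? YES
  n = 7: C(7, 3) = 35; 35 < 36? YES
  n = 8: C(8, 3) = 56; 56 < 36? NO
  n = 9: C(9, 3) = 84; 84 < 36? NO
The largest n with C(n, 3) < 36 is n = 7 (where E[X] = 35/36 ≈ 0.9722). Hence R_6(3) > 7, i.e. R_6(3) ≥ 8.

Largest n = 7; hence R_6(3) > 7.


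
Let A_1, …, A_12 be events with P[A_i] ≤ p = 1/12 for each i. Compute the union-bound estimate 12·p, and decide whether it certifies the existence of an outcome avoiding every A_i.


Union bound: P[∪_{i=1}^{12} A_i] ≤ Σ_i P[A_i] ≤ 12·p = 12·(1/12) = 1.
Numerically: 1 ≈ 1.000.
Is 1 < 1? NO.
Since the bound 1 is ≥ 1, the union bound is uninformative here; it does NOT by itself certify existence.

12·p = 1 ≈ 1.000; existence NOT certified by the union bound.


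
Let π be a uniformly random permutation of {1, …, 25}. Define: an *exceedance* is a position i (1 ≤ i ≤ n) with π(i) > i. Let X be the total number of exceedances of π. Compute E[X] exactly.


Write X = Σ_{i=1}^{25} X_i, where X_i = 1_{π(i) > i}.
For each fixed i, π(i) is uniform over {1, …, 25} (marginal of a uniform permutation), so P[π(i) > i] = (n − i)/n. Summing: Σ_{i=1}^{25} (n − i)/n = (0 + 1 + … + 24)/25 = 25(25 − 1)/(2·25) = (25 − 1)/2.
Hence E[X] = Σ_{i=1}^{25} (25 − i)/25 = 12 ≈ 12.000000.

E[X] = 12 = 12.000000.


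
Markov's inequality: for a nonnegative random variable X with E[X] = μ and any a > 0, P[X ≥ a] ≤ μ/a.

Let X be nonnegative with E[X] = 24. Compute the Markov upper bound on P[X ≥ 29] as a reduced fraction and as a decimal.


μ = E[X] = 24, a = 29.
Markov: P[X ≥ 29] ≤ μ/a = (24)/29 = 24/29.
Numerically: ≈ 0.8276.
(Since a = 29 > μ = 24.0000, the bound 24/29 is < 1 and informative.)

P[X ≥ 29] ≤ 24/29 ≈ 0.8276.


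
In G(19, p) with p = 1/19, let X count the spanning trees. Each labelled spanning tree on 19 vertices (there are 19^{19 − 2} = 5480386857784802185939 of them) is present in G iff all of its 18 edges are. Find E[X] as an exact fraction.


K_19 has 19^{19 − 2} = 5480386857784802185939 labelled spanning trees.
For each such spanning tree H, let X_H = 1 if all 18 edges of H are present in G. Then P[X_H = 1] = p^{18} = (1/19)^{18} = 1/104127350297911241532841.
Summing the indicators: E[X] = Σ_H E[X_H] = 5480386857784802185939 · p^{18} = 5480386857784802185939 · 1/104127350297911241532841 = 1/19.
Numerically: E[X] ≈ 0.0526.

E[X] = 5480386857784802185939 · (1/19)^{18} = 1/19 ≈ 0.0526.


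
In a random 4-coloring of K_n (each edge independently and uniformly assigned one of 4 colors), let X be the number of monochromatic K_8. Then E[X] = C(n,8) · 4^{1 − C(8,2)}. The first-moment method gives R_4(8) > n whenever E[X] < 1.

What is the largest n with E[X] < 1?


We need C(n, 8) · 4^{1 − 28} < 1, i.e. C(n, 8) < 4^{28 − 1} = 18014398509481984.
Check values of n near the boundary:
  n = 402: C(402, 8) = 15770615726749950; 15770615726749950 < 18014398509481984? YES
  n = 403: C(403, 8) = 16090020602228430; 16090020602228430 < 18014398509481984? YES
  n = 404: C(404, 8) = 16415071523485570; 16415071523485570 < 18014398509481984? YES
  n = 405: C(405, 8) = 16745853821188050; 16745853821188050 < 18014398509481984? YES
  n = 406: C(406, 8) = 17082453897995850; 17082453897995850 < 18014398509481984? YES
  n = 407: C(407, 8) = 17424959239309050; 17424959239309050 < 18014398509481984? YES
  n = 408: C(408, 8) = 17773458424095231; 17773458424095231 < 18014398509481984? YES
  n = 409: C(409, 8) = 18128041135797879; 18128041135797879 < 18014398509481984? NO
  n = 410: C(410, 8) = 18488798173326195; 18488798173326195 < 18014398509481984? NO
  n = 411: C(411, 8) = 18855821462126715; 18855821462126715 < 18014398509481984? NO
The largest n with C(n, 8) < 18014398509481984 is n = 408 (where E[X] = 17773458424095231/18014398509481984 ≈ 0.986625). Hence R_4(8) > 408, i.e. R_4(8) ≥ 409.

Largest n = 408; hence R_4(8) > 408.


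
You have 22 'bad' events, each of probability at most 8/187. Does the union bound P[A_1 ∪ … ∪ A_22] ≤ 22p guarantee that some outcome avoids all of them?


Union bound: P[∪_{i=1}^{22} A_i] ≤ Σ_i P[A_i] ≤ 22·p = 22·(8/187) = 16/17.
Numerically: 16/17 ≈ 0.941176.
Is 16/17 < 1? YES.
Since P[∪ A_i] ≤ 16/17 < 1, the complement has P[∩ A_i^c] ≥ 1 − 16/17 = 1/17 > 0, so some outcome avoids every A_i.

22·p = 16/17 ≈ 0.941176; existence CERTIFIED by the union bound.


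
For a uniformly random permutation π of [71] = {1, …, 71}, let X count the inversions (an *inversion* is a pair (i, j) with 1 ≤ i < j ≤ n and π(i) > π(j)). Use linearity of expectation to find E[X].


Write X = Σ X_I over the C(71, 2) = 2485 pairs i < j, with X_I the indicator of one inversion.
There are 2485 indicators.
For each fixed pair i < j, the values π(i) and π(j) are two distinct elements of {1, …, 71} in uniformly random order; by symmetry P[π(i) > π(j)] = 1/2.
By linearity: E[X] = 2485 · (1/2) = C(71, 2) · (1/2) = 2485/2 = 2485/2 ≈ 1242.50000.

E[X] = 2485/2 = 1242.50000.


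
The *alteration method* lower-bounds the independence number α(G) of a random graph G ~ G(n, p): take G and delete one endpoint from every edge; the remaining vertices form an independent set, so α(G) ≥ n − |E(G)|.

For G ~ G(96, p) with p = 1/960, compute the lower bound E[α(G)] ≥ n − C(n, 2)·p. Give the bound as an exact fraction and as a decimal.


E[|E(G)|] = C(96, 2)·p = 4560 · (1/960) = 19/4.
E[α(G)] ≥ n − E[|E(G)|] = 96 − 19/4 = 365/4.
Numerically: ≈ 91.2500.
(This is only a lower bound; the true E[α(G)] may be larger.)

E[α(G)] ≥ 365/4 ≈ 91.2500.


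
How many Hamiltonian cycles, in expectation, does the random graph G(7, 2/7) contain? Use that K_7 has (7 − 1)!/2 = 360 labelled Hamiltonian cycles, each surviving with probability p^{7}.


K_7 has (7 − 1)!/2 = 360 labelled Hamiltonian cycles.
For each such Hamiltonian cycle H, let X_H = 1 if all 7 edges of H are present in G. Then P[X_H = 1] = p^{7} = (2/7)^{7} = 128/823543.
By linearity: E[X] = Σ_H E[X_H] = 360 · p^{7} = 360 · 128/823543 = 46080/823543.
Numerically: E[X] ≈ 0.0559534.

E[X] = 360 · (2/7)^{7} = 46080/823543 ≈ 0.0559534.


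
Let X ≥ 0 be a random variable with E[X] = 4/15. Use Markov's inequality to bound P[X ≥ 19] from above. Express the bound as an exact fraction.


μ = E[X] = 4/15, a = 19.
Markov: P[X ≥ 19] ≤ μ/a = (4/15)/19 = 4/285.
Numerically: ≈ 0.0140.
(Since a = 19 > μ = 0.2667, the bound 4/285 is < 1 and informative.)

P[X ≥ 19] ≤ 4/285 ≈ 0.0140.


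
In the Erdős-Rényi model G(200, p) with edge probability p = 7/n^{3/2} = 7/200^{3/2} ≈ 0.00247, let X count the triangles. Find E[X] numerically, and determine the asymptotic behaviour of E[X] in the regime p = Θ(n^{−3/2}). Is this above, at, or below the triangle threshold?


Number of potential triangles: C(200, 3) = 1313400.
Each occurs with probability p³ ≈ (0.00247)³ ≈ 1.51586e-08.
By linearity: E[X] = C(200, 3)·p³ ≈ 1313400 · 1.51586e-08 ≈ 0.020.
Since α = 3/2 > 1, p = c/n^{3/2} = o(1/n) is below the triangle threshold p ~ 1/n. Asymptotically E[X] ~ (c³/6)·n^{3(1−α)} = (7³/6)·n^{-1.5} → 0, so by Markov's inequality G has no triangles w.h.p.

E[X] ≈ 0.020; in regime p = Θ(1/n^{3/2}) E[X] tends to 0 (below the triangle threshold p ~ 1/n).


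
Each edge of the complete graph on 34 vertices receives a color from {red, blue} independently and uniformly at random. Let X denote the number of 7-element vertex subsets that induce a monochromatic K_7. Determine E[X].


Let X = Σ_S X_S over the C(34, 7) = 5379616 subsets S of size 7, where X_S = 1 if the K_7 on S is monochromatic.
For a fixed S, the K_7 on S has C(7, 2) = 21 edges. P[all 21 edges red] = (1/2)^21, and likewise for blue, so P[monochromatic] = 2·(1/2)^21 = 2^{1 − 21} = 1/1048576.
By linearity: E[X] = C(34, 7) · 2^{1 − 21} = 5379616 · 1/1048576 = 168113/32768.
Numerically: E[X] ≈ 5.1304.

E[X] = C(34,7)·2^(1−C(7,2)) = 168113/32768 ≈ 5.1304.


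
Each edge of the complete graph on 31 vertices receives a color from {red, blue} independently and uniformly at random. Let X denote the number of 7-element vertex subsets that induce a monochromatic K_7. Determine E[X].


Let X = Σ_S X_S over the C(31, 7) = 2629575 subsets S of size 7, where X_S = 1 if the K_7 on S is monochromatic.
For a fixed S, the K_7 on S has C(7, 2) = 21 edges. P[all 21 edges red] = (1/2)^21, and likewise for blue, so P[monochromatic] = 2·(1/2)^21 = 2^{1 − 21} = 1/1048576.
By linearity: E[X] = C(31, 7) · 2^{1 − 21} = 2629575 · 1/1048576 = 2629575/1048576.
Numerically: E[X] ≈ 2.5078.

E[X] = C(31,7)·2^(1−C(7,2)) = 2629575/1048576 ≈ 2.5078.


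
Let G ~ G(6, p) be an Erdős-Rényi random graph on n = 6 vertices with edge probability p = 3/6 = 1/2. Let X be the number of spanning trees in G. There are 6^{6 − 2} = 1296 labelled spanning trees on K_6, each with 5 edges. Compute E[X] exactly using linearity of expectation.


K_6 has 6^{6 − 2} = 1296 labelled spanning trees.
For each such spanning tree H, let X_H = 1 if all 5 edges of H are present in G. Then P[X_H = 1] = p^{5} = (1/2)^{5} = 1/32.
Summing the indicators: E[X] = Σ_H E[X_H] = 1296 · p^{5} = 1296 · 1/32 = 81/2.
Numerically: E[X] ≈ 40.5.

E[X] = 1296 · (1/2)^{5} = 81/2 ≈ 40.5.


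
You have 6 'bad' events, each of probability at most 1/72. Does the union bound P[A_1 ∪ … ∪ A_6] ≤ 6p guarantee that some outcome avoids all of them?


Union bound: P[∪_{i=1}^{6} A_i] ≤ Σ_i P[A_i] ≤ 6·p = 6·(1/72) = 1/12.
Numerically: 1/12 ≈ 0.08333.
Is 1/12 < 1? YES.
Since P[∪ A_i] ≤ 1/12 < 1, the complement has P[∩ A_i^c] ≥ 1 − 1/12 = 11/12 > 0, so some outcome avoids every A_i.

6·p = 1/12 ≈ 0.08333; existence CERTIFIED by the union bound.


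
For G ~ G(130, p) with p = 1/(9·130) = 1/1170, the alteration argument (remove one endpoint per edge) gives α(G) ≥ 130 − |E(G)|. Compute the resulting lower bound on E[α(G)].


E[|E(G)|] = C(130, 2)·p = 8385 · (1/1170) = 43/6.
E[α(G)] ≥ n − E[|E(G)|] = 130 − 43/6 = 737/6.
Numerically: ≈ 122.83333.
(This is only a lower bound; the true E[α(G)] may be larger.)

E[α(G)] ≥ 737/6 ≈ 122.83333.


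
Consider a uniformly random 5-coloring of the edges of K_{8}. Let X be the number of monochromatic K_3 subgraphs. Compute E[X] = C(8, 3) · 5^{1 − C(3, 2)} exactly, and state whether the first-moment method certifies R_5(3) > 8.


E[X] = C(8, 3) · 5^{1 − 3} = 56 · 5^{−2} = 56/25.
As a reduced fraction: E[X] = 56/25 ≈ 2.2400000.
Is E[X] < 1? NO.
Since E[X] ≥ 1, the first-moment bound is inconclusive at n = 8; it does NOT by itself certify R_5(3) > 8.

E[X] = 56/25 ≈ 2.2400000; E[X] ≥ 1; first-moment method inconclusive here.


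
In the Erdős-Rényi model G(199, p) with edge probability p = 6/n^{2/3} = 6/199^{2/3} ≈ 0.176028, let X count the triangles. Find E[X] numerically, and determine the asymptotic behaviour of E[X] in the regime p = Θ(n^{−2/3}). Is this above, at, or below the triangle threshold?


Number of potential triangles: C(199, 3) = 1293699.
Each occurs with probability p³ ≈ (0.176028)³ ≈ 5.45440772e-03.
By linearity: E[X] = C(199, 3)·p³ ≈ 1293699 · 5.45440772e-03 ≈ 7056.361809.
Since α = 2/3 < 1, p = c/n^{2/3} ≫ 1/n is above the triangle threshold p ~ 1/n. Asymptotically E[X] ~ (c³/6)·n^{3(1−α)} = (6³/6)·n^{1} → ∞; triangles are abundant w.h.p.

E[X] ≈ 7056.361809; in regime p = Θ(1/n^{2/3}) E[X] diverges (above the triangle threshold p ~ 1/n).


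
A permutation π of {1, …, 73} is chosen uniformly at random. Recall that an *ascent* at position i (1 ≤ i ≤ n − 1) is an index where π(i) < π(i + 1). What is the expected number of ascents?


Write X = Σ X_I over i = 1, …, 72, with X_I the indicator of one ascent.
There are 72 indicators.
For each fixed i, the pair (π(i), π(i+1)) is a uniformly random ordered pair of distinct values from {1, …, 73}; by symmetry P[π(i) < π(i+1)] = 1/2.
By linearity: E[X] = 72 · (1/2) = (73 − 1) · (1/2) = 36 ≈ 36.0000.

E[X] = 36 = 36.0000.


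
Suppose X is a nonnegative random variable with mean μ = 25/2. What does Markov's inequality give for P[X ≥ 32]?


μ = E[X] = 25/2, a = 32.
Markov: P[X ≥ 32] ≤ μ/a = (25/2)/32 = 25/64.
Numerically: ≈ 0.3906.
(Since a = 32 > μ = 12.5000, the bound 25/64 is < 1 and informative.)

P[X ≥ 32] ≤ 25/64 ≈ 0.3906.


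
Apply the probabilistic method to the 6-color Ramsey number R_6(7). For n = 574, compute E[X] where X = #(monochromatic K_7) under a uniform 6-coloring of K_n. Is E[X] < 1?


E[X] = C(574, 7) · 6^{1 − 21} = 3926481655188664 · 6^{−20} = 3926481655188664/3656158440062976.
As a reduced fraction: E[X] = 490810206898583/457019805007872 ≈ 1.07394.
Is E[X] < 1? NO.
Since E[X] ≥ 1, the first-moment bound is inconclusive at n = 574; it does NOT by itself certify R_6(7) > 574.

E[X] = 490810206898583/457019805007872 ≈ 1.07394; E[X] ≥ 1; first-moment method inconclusive here.


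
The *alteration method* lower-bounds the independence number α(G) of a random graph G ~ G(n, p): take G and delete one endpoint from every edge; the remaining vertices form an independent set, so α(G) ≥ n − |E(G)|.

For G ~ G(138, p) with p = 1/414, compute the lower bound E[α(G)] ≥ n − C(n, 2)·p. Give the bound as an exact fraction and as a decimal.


E[|E(G)|] = C(138, 2)·p = 9453 · (1/414) = 137/6.
E[α(G)] ≥ n − E[|E(G)|] = 138 − 137/6 = 691/6.
Numerically: ≈ 115.167.
(This is only a lower bound; the true E[α(G)] may be larger.)

E[α(G)] ≥ 691/6 ≈ 115.167.


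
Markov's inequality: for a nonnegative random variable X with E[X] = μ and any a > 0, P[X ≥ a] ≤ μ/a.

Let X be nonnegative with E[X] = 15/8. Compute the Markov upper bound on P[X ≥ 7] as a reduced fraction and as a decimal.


μ = E[X] = 15/8, a = 7.
Markov: P[X ≥ 7] ≤ μ/a = (15/8)/7 = 15/56.
Numerically: ≈ 0.268.
(Since a = 7 > μ = 1.875, the bound 15/56 is < 1 and informative.)

P[X ≥ 7] ≤ 15/56 ≈ 0.268.


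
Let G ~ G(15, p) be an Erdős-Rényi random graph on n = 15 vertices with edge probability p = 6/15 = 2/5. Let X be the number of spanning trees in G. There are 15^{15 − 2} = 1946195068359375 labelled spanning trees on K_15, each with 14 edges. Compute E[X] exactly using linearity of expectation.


K_15 has 15^{15 − 2} = 1946195068359375 labelled spanning trees.
For each such spanning tree H, let X_H = 1 if all 14 edges of H are present in G. Then P[X_H = 1] = p^{14} = (2/5)^{14} = 16384/6103515625.
Summing the indicators: E[X] = Σ_H E[X_H] = 1946195068359375 · p^{14} = 1946195068359375 · 16384/6103515625 = 26121388032/5.
Numerically: E[X] ≈ 5.22428e+09.

E[X] = 1946195068359375 · (2/5)^{14} = 26121388032/5 ≈ 5.22428e+09.


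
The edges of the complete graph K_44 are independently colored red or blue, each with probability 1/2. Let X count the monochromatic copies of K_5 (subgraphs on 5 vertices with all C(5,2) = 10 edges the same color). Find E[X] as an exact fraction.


Let X = Σ_S X_S over the C(44, 5) = 1086008 subsets S of size 5, where X_S = 1 if the K_5 on S is monochromatic.
For a fixed S, the K_5 on S has C(5, 2) = 10 edges. P[all 10 edges red] = (1/2)^10, and likewise for blue, so P[monochromatic] = 2·(1/2)^10 = 2^{1 − 10} = 1/512.
By linearity of expectation: E[X] = C(44, 5) · 2^{1 − 10} = 1086008 · 1/512 = 135751/64.
Numerically: E[X] ≈ 2121.109375.

E[X] = C(44,5)·2^(1−C(5,2)) = 135751/64 ≈ 2121.109375.


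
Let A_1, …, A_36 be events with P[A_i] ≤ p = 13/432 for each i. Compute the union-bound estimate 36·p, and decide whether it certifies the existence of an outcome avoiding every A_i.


Union bound: P[∪_{i=1}^{36} A_i] ≤ Σ_i P[A_i] ≤ 36·p = 36·(13/432) = 13/12.
Numerically: 13/12 ≈ 1.083333.
Is 13/12 < 1? NO.
Since the bound 13/12 is ≥ 1, the union bound is uninformative here; it does NOT by itself certify existence.

36·p = 13/12 ≈ 1.083333; existence NOT certified by the union bound.


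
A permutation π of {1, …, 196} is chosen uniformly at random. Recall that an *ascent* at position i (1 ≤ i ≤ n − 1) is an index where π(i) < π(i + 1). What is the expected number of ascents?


Write X = Σ X_I over i = 1, …, 195, with X_I the indicator of one ascent.
There are 195 indicators.
For each fixed i, the pair (π(i), π(i+1)) is a uniformly random ordered pair of distinct values from {1, …, 196}; by symmetry P[π(i) < π(i+1)] = 1/2.
By linearity: E[X] = 195 · (1/2) = (196 − 1) · (1/2) = 195/2 ≈ 97.50000.

E[X] = 195/2 = 97.50000.


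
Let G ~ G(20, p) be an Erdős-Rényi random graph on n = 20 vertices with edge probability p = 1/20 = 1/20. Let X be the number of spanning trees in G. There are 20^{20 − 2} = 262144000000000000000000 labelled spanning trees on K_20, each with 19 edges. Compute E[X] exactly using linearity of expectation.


K_20 has 20^{20 − 2} = 262144000000000000000000 labelled spanning trees.
For each such spanning tree H, let X_H = 1 if all 19 edges of H are present in G. Then P[X_H = 1] = p^{19} = (1/20)^{19} = 1/5242880000000000000000000.
By linearity of expectation: E[X] = Σ_H E[X_H] = 262144000000000000000000 · p^{19} = 262144000000000000000000 · 1/5242880000000000000000000 = 1/20.
Numerically: E[X] ≈ 0.05.

E[X] = 262144000000000000000000 · (1/20)^{19} = 1/20 ≈ 0.05.


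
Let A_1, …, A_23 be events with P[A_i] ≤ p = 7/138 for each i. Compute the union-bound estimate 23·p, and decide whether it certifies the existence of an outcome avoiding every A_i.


Union bound: P[∪_{i=1}^{23} A_i] ≤ Σ_i P[A_i] ≤ 23·p = 23·(7/138) = 7/6.
Numerically: 7/6 ≈ 1.16667.
Is 7/6 < 1? NO.
Since the bound 7/6 is ≥ 1, the union bound is uninformative here; it does NOT by itself certify existence.

23·p = 7/6 ≈ 1.16667; existence NOT certified by the union bound.


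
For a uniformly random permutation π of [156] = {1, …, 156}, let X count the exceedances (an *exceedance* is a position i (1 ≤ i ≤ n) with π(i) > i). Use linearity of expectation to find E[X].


Write X = Σ_{i=1}^{156} X_i, where X_i = 1_{π(i) > i}.
For each fixed i, π(i) is uniform over {1, …, 156} (marginal of a uniform permutation), so P[π(i) > i] = (n − i)/n. Summing: Σ_{i=1}^{156} (n − i)/n = (0 + 1 + … + 155)/156 = 156(156 − 1)/(2·156) = (156 − 1)/2.
Hence E[X] = Σ_{i=1}^{156} (156 − i)/156 = 155/2 ≈ 77.500.

E[X] = 155/2 = 77.500.


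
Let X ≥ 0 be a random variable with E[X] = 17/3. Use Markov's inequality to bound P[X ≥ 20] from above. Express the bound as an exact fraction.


μ = E[X] = 17/3, a = 20.
Markov: P[X ≥ 20] ≤ μ/a = (17/3)/20 = 17/60.
Numerically: ≈ 0.2833.
(Since a = 20 > μ = 5.6667, the bound 17/60 is < 1 and informative.)

P[X ≥ 20] ≤ 17/60 ≈ 0.2833.


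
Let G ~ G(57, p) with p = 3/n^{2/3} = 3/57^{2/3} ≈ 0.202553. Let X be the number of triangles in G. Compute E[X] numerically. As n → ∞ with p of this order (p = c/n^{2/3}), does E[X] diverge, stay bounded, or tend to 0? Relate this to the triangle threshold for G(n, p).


Number of potential triangles: C(57, 3) = 29260.
Each occurs with probability p³ ≈ (0.202553)³ ≈ 8.31024931e-03.
By linearity: E[X] = C(57, 3)·p³ ≈ 29260 · 8.31024931e-03 ≈ 243.157895.
Since α = 2/3 < 1, p = c/n^{2/3} ≫ 1/n is above the triangle threshold p ~ 1/n. Asymptotically E[X] ~ (c³/6)·n^{3(1−α)} = (3³/6)·n^{1} → ∞; triangles are abundant w.h.p.

E[X] ≈ 243.157895; in regime p = Θ(1/n^{2/3}) E[X] diverges (above the triangle threshold p ~ 1/n).


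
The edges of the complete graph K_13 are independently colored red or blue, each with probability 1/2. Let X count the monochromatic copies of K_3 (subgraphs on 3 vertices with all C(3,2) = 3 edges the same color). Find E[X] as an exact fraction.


Let X = Σ_S X_S over the C(13, 3) = 286 subsets S of size 3, where X_S = 1 if the K_3 on S is monochromatic.
For a fixed S, the K_3 on S has C(3, 2) = 3 edges. P[all 3 edges red] = (1/2)^3, and likewise for blue, so P[monochromatic] = 2·(1/2)^3 = 2^{1 − 3} = 1/4.
By linearity of expectation: E[X] = C(13, 3) · 2^{1 − 3} = 286 · 1/4 = 143/2.
Numerically: E[X] ≈ 71.500000.

E[X] = C(13,3)·2^(1−C(3,2)) = 143/2 ≈ 71.500000.


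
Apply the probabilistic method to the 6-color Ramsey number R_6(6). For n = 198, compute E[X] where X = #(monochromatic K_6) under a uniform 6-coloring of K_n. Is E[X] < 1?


E[X] = C(198, 6) · 6^{1 − 15} = 77526225777 · 6^{−14} = 77526225777/78364164096.
As a reduced fraction: E[X] = 25842075259/26121388032 ≈ 0.9893071.
Is E[X] < 1? YES.
Since E[X] < 1, there exists a 6-coloring of K_{198} with no monochromatic K_6; hence R_6(6) > 198.

E[X] = 25842075259/26121388032 ≈ 0.9893071; E[X] < 1, so R_6(6) > 198.


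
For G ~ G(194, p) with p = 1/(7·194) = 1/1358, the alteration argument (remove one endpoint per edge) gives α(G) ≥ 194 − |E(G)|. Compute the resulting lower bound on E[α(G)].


E[|E(G)|] = C(194, 2)·p = 18721 · (1/1358) = 193/14.
E[α(G)] ≥ n − E[|E(G)|] = 194 − 193/14 = 2523/14.
Numerically: ≈ 180.2143.
(This is only a lower bound; the true E[α(G)] may be larger.)

E[α(G)] ≥ 2523/14 ≈ 180.2143.


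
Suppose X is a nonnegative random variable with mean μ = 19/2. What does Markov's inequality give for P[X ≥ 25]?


μ = E[X] = 19/2, a = 25.
Markov: P[X ≥ 25] ≤ μ/a = (19/2)/25 = 19/50.
Numerically: ≈ 0.380.
(Since a = 25 > μ = 9.500, the bound 19/50 is < 1 and informative.)

P[X ≥ 25] ≤ 19/50 ≈ 0.380.


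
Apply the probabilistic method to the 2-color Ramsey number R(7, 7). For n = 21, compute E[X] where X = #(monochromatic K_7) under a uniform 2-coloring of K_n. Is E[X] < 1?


E[X] = C(21, 7) · 2^{1 − 21} = 116280 · 2^{−20} = 116280/1048576.
As a reduced fraction: E[X] = 14535/131072 ≈ 0.111.
Is E[X] < 1? YES.
Since E[X] < 1, there exists a 2-coloring of K_{21} with no monochromatic K_7; hence R(7, 7) > 21.

E[X] = 14535/131072 ≈ 0.111; E[X] < 1, so R(7, 7) > 21.


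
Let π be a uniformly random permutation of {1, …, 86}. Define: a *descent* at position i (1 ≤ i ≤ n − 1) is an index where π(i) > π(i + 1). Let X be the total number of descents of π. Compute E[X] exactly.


Write X = Σ X_I over i = 1, …, 85, with X_I the indicator of one descent.
There are 85 indicators.
For each fixed i, the pair (π(i), π(i+1)) is a uniformly random ordered pair of distinct values from {1, …, 86}; by symmetry P[π(i) > π(i+1)] = 1/2.
By linearity: E[X] = 85 · (1/2) = (86 − 1) · (1/2) = 85/2 ≈ 42.500000.

E[X] = 85/2 = 42.500000.


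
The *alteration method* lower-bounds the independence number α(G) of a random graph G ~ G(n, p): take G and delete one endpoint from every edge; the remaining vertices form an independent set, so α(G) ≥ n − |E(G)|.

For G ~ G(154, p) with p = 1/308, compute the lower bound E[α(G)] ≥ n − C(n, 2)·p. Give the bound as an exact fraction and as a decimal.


E[|E(G)|] = C(154, 2)·p = 11781 · (1/308) = 153/4.
E[α(G)] ≥ n − E[|E(G)|] = 154 − 153/4 = 463/4.
Numerically: ≈ 115.750000.
(This is only a lower bound; the true E[α(G)] may be larger.)

E[α(G)] ≥ 463/4 ≈ 115.750000.


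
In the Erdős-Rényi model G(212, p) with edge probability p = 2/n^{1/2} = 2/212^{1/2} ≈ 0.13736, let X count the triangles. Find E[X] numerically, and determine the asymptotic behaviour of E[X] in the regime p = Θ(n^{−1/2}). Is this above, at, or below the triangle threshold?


Number of potential triangles: C(212, 3) = 1565620.
Each occurs with probability p³ ≈ (0.13736)³ ≈ 2.5917088e-03.
By linearity: E[X] = C(212, 3)·p³ ≈ 1565620 · 2.5917088e-03 ≈ 4057.63106.
Since α = 1/2 < 1, p = c/n^{1/2} ≫ 1/n is above the triangle threshold p ~ 1/n. Asymptotically E[X] ~ (c³/6)·n^{3(1−α)} = (2³/6)·n^{1.5} → ∞; triangles are abundant w.h.p.

E[X] ≈ 4057.63106; in regime p = Θ(1/n^{1/2}) E[X] diverges (above the triangle threshold p ~ 1/n).


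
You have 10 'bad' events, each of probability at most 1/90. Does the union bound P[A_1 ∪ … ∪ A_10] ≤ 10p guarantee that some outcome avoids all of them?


Union bound: P[∪_{i=1}^{10} A_i] ≤ Σ_i P[A_i] ≤ 10·p = 10·(1/90) = 1/9.
Numerically: 1/9 ≈ 0.111.
Is 1/9 < 1? YES.
Since P[∪ A_i] ≤ 1/9 < 1, the complement has P[∩ A_i^c] ≥ 1 − 1/9 = 8/9 > 0, so some outcome avoids every A_i.

10·p = 1/9 ≈ 0.111; existence CERTIFIED by the union bound.


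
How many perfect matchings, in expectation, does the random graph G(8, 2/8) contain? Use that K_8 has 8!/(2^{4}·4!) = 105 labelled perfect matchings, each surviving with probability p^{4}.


K_8 has 8!/(2^{4}·4!) = 105 labelled perfect matchings.
For each such perfect matching H, let X_H = 1 if all 4 edges of H are present in G. Then P[X_H = 1] = p^{4} = (1/4)^{4} = 1/256.
Summing the indicators: E[X] = Σ_H E[X_H] = 105 · p^{4} = 105 · 1/256 = 105/256.
Numerically: E[X] ≈ 0.4102.

E[X] = 105 · (1/4)^{4} = 105/256 ≈ 0.4102.


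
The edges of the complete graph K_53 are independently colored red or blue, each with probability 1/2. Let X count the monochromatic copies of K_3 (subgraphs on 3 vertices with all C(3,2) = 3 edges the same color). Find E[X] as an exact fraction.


Let X = Σ_S X_S over the C(53, 3) = 23426 subsets S of size 3, where X_S = 1 if the K_3 on S is monochromatic.
For a fixed S, the K_3 on S has C(3, 2) = 3 edges. P[all 3 edges red] = (1/2)^3, and likewise for blue, so P[monochromatic] = 2·(1/2)^3 = 2^{1 − 3} = 1/4.
By linearity: E[X] = C(53, 3) · 2^{1 − 3} = 23426 · 1/4 = 11713/2.
Numerically: E[X] ≈ 5856.500.

E[X] = C(53,3)·2^(1−C(3,2)) = 11713/2 ≈ 5856.500.


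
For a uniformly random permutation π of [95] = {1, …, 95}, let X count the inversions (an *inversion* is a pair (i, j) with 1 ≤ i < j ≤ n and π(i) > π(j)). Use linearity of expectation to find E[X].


Write X = Σ X_I over the C(95, 2) = 4465 pairs i < j, with X_I the indicator of one inversion.
There are 4465 indicators.
For each fixed pair i < j, the values π(i) and π(j) are two distinct elements of {1, …, 95} in uniformly random order; by symmetry P[π(i) > π(j)] = 1/2.
By linearity: E[X] = 4465 · (1/2) = C(95, 2) · (1/2) = 4465/2 = 4465/2 ≈ 2232.500.

E[X] = 4465/2 = 2232.500.


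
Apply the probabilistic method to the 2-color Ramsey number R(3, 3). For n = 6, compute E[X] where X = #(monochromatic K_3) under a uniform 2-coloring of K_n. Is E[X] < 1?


E[X] = C(6, 3) · 2^{1 − 3} = 20 · 2^{−2} = 20/4.
As a reduced fraction: E[X] = 5 ≈ 5.0000000.
Is E[X] < 1? NO.
Since E[X] ≥ 1, the first-moment bound is inconclusive at n = 6; it does NOT by itself certify R(3, 3) > 6.

E[X] = 5 ≈ 5.0000000; E[X] ≥ 1; first-moment method inconclusive here.


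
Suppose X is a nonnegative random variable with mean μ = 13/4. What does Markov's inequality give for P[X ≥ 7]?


μ = E[X] = 13/4, a = 7.
Markov: P[X ≥ 7] ≤ μ/a = (13/4)/7 = 13/28.
Numerically: ≈ 0.4643.
(Since a = 7 > μ = 3.2500, the bound 13/28 is < 1 and informative.)

P[X ≥ 7] ≤ 13/28 ≈ 0.4643.
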